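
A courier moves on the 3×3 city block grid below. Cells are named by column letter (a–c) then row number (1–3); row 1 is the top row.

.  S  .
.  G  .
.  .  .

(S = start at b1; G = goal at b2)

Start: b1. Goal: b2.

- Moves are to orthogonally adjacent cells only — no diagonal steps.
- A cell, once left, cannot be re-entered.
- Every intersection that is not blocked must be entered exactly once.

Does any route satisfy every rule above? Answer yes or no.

Colour the cells like a checkerboard: each orthogonal step flips colour, so a Hamiltonian route alternates colours. Here there are 5 cells of one colour and 4 of the other, with start on the opposite colour to the goal — the counts and endpoints can't be arranged into an alternating sequence of length 9, so no Hamiltonian route exists.

no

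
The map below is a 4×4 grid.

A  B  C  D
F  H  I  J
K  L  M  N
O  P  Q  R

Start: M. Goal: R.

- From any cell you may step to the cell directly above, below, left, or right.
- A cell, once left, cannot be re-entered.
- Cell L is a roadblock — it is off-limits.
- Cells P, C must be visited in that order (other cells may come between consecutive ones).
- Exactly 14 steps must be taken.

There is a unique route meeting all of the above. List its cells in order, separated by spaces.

The waypoints must appear in the order P, C, with no cell reused.
Route from M: down to Q, 2× left (reaching O), 3× up (reaching A), right to B, down to H, right to I, up to C, right to D, 3× down (reaching R) — 14 moves in all.
Check: order respected (P at step 2, C at step 10); 14 moves as required.

M Q P O K F A B H I C D J N R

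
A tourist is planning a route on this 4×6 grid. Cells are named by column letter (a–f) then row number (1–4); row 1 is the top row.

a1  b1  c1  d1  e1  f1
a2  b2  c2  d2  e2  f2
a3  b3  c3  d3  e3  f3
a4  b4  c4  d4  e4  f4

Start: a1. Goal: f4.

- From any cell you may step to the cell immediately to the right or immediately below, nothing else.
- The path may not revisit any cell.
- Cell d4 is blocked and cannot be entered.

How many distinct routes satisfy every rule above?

36

A right/down-only route from a1 to f4 makes exactly 3 down-moves and 5 right-moves in some order.
With no other constraints that would be C(8,3) = 56 routes.
Subtract routes through each blocked cell (inclusion–exclusion for overlaps): − through d4: 20 → 36.
That gives 36 routes.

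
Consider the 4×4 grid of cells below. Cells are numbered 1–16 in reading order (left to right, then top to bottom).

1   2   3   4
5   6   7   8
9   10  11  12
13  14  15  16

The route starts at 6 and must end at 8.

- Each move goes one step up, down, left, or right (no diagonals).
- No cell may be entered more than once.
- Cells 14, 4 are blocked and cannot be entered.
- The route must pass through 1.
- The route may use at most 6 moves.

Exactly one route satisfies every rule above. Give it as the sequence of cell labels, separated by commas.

6, 5, 1, 2, 3, 7, 8

The budget equals the shortest possible length, so every move has to be on a shortest route through the required cells.
Route from 6: left to 5, up to 1, 2× right (reaching 3), down to 7, right to 8 — 6 moves in all.
Check: all required cells visited; 6 ≤ 6 moves.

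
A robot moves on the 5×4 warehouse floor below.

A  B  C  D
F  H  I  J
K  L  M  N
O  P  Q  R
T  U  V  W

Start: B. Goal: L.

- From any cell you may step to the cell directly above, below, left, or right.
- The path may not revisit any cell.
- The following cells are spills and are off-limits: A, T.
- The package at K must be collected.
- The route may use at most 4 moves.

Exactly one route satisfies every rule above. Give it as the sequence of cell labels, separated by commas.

B, H, F, K, L

The budget equals the shortest possible length, so every move has to be on a shortest route through the required cells.
Route from B: down 1 to H, left 1 to F, down 1 to K, right 1 to L — 4 moves in all.
Check: all required cells visited; 4 ≤ 4 moves.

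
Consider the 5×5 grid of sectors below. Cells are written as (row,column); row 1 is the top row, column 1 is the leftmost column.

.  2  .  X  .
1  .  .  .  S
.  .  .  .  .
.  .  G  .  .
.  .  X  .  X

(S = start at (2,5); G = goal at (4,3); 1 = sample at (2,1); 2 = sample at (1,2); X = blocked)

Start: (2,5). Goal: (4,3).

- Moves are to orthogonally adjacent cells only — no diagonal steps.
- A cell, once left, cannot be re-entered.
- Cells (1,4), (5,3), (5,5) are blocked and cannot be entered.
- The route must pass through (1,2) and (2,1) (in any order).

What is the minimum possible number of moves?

10

Any route passes through (1,2) and (2,1) in some order between (2,5) and (4,3). Summing Manhattan distances along each leg and taking the cheapest ordering ((2,5) → (2,1) → (1,2) → (4,3)) gives a lower bound of 4 + 2 + 4 = 10 moves.
A route of 10 moves achieves this: (2,5) → (2,4) → (2,3) → (1,3) → (1,2) → (2,2) → (2,1) → (3,1) → (4,1) → (4,2) → (4,3).
Since 10 matches the lower bound, it is optimal.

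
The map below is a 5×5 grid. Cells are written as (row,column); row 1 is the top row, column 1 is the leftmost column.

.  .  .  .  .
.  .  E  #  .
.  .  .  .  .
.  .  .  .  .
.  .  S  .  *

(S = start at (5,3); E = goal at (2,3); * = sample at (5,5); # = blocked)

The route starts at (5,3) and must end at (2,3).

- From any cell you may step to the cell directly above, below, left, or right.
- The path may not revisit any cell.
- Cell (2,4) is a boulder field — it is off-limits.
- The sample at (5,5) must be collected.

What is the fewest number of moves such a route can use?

7

Any route passes through (5,5) somewhere between (5,3) and (2,3). Summing Manhattan distances along the two legs ((5,3) → (5,5) → (2,3)) gives a lower bound of 2 + 5 = 7 moves.
A route of 7 moves achieves this: (5,3) → (5,4) → (5,5) → (4,5) → (3,5) → (3,4) → (3,3) → (2,3).
Since 7 matches the lower bound, it is optimal.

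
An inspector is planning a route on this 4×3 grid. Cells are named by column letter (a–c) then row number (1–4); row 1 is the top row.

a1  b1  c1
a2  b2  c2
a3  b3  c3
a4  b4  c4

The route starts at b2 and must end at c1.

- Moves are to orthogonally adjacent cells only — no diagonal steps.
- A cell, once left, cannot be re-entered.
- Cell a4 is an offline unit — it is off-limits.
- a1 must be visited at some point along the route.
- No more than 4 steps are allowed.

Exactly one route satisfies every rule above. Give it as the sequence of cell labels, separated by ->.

b2 -> a2 -> a1 -> b1 -> c1

Any route must reach a1 and still end at c1 within 4 moves, so the order of the required stops is forced.
Route from b2: left 1 to a2, up 1 to a1, right 2 to c1 — 4 moves in all.
Check: all required cells visited; 4 ≤ 4 moves.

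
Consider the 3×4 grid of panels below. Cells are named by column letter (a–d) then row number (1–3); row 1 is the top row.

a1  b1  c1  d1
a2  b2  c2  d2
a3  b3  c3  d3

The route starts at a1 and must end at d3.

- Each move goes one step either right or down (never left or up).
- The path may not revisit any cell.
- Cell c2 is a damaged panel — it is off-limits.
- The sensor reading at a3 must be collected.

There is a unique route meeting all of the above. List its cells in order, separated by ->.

a1 -> a2 -> a3 -> b3 -> c3 -> d3

Moves only go right or down, so the column and row indices never decrease.
Route from a1: down 2 to a3, right 3 to d3 — 5 moves in all.
Check: all required cells visited.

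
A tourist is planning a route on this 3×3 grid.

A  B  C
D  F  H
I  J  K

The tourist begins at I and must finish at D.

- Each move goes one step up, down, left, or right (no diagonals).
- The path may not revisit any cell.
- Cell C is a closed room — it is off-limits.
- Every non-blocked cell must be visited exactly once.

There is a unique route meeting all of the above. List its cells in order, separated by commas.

I, J, K, H, F, B, A, D

Need to visit all 8 open cells exactly once, starting at I and ending at D.
Route from I: right 2 to K, up 1 to H, left 1 to F, up 1 to B, left 1 to A, down 1 to D — 7 moves in all.
Check: all 8 open cells covered.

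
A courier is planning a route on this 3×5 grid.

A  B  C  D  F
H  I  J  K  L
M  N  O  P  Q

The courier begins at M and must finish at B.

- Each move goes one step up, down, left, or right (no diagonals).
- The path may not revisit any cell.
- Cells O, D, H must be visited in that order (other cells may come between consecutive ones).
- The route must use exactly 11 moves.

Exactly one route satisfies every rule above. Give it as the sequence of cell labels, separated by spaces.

The waypoints must appear in the order O, D, H, with no cell reused.
Route from M: right 3 to P, up 2 to D, left 1 to C, down 1 to J, left 2 to H, up 1 to A, right 1 to B — 11 moves in all.
Check: order respected (O at step 2, D at step 5, H at step 9); 11 moves as required.

M N O P K D C J I H A B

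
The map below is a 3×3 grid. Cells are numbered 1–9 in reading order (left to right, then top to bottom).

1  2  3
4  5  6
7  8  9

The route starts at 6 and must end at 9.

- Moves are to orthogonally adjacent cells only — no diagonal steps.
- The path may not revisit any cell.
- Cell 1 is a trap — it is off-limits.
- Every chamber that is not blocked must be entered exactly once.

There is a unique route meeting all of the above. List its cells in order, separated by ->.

6 -> 3 -> 2 -> 5 -> 4 -> 7 -> 8 -> 9

Need to visit all 8 open cells exactly once, starting at 6 and ending at 9.
Cell 2 has only two open neighbours (5 and 3), so the path must pass straight through it: one of those is the cell it's entered from and the other is where it exits.
Route from 6: up 1 to 3, left 1 to 2, down 1 to 5, left 1 to 4, down 1 to 7, right 2 to 9 — 7 moves in all.
Check: all 8 open cells covered.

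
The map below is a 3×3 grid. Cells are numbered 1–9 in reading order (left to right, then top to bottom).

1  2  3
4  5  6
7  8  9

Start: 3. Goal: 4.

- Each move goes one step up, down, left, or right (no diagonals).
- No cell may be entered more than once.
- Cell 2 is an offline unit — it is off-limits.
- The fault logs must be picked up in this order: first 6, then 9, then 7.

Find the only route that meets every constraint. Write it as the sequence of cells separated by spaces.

The waypoints must appear in the order 6, 9, 7, with no cell reused.
Route from 3: down 2 to 9, left 2 to 7, up 1 to 4 — 5 moves in all.
Check: order respected (6 at step 1, 9 at step 2, 7 at step 4).

3 6 9 8 7 4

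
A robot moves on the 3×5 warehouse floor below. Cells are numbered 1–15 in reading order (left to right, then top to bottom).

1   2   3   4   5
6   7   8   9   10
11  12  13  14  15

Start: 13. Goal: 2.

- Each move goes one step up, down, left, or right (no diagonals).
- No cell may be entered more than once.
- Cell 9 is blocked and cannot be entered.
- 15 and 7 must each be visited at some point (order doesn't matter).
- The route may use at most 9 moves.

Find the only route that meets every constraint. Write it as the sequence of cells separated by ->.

The budget equals the shortest possible length, so every move has to be on a shortest route through the required cells.
Route from 13: right 2 to 15, up 2 to 5, left 2 to 3, down 1 to 8, left 1 to 7, up 1 to 2 — 9 moves in all.
Check: all required cells visited; 9 ≤ 9 moves.

13 -> 14 -> 15 -> 10 -> 5 -> 4 -> 3 -> 8 -> 7 -> 2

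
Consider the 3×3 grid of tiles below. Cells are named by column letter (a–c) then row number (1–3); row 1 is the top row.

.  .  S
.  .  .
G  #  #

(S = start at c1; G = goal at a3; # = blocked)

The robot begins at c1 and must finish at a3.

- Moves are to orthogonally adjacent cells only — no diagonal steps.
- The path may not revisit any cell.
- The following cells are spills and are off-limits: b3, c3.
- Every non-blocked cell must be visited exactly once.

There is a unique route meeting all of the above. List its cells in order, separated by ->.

Need to visit all 7 open cells exactly once, starting at c1 and ending at a3.
Route from c1: down 1 to c2, left 1 to b2, up 1 to b1, left 1 to a1, down 2 to a3 — 6 moves in all.
Check: all 7 open cells covered.

c1 -> c2 -> b2 -> b1 -> a1 -> a2 -> a3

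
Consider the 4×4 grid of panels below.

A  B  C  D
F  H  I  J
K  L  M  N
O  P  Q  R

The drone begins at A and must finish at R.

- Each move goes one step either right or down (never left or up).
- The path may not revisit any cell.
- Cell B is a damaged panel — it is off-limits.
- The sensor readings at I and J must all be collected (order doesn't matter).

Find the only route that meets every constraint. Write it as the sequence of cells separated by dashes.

A - F - H - I - J - N - R

Moves only go right or down, so the column and row indices never decrease.
Route from A: down to F, 3× right (reaching J), 2× down (reaching R) — 6 moves in all.
Check: all required cells visited.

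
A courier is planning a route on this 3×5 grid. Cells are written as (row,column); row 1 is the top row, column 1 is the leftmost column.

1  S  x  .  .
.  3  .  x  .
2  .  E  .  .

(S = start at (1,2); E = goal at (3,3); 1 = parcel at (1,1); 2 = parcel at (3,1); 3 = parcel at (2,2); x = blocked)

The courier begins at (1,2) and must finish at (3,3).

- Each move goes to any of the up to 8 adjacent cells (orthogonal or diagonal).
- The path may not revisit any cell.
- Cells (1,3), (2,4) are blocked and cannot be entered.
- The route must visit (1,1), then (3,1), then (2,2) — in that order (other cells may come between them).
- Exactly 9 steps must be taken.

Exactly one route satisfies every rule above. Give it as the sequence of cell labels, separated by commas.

(1,2), (1,1), (2,1), (3,1), (2,2), (2,3), (1,4), (2,5), (3,4), (3,3)

The waypoints must appear in the order (1,1), (3,1), (2,2), with no cell reused.
Route from (1,2): left to (1,1), 2× down (reaching (3,1)), up-right to (2,2), right to (2,3), up-right to (1,4), down-right to (2,5), down-left to (3,4), left to (3,3) — 9 moves in all.
Check: order respected (1 at step 1, 2 at step 3, 3 at step 4); 9 moves as required.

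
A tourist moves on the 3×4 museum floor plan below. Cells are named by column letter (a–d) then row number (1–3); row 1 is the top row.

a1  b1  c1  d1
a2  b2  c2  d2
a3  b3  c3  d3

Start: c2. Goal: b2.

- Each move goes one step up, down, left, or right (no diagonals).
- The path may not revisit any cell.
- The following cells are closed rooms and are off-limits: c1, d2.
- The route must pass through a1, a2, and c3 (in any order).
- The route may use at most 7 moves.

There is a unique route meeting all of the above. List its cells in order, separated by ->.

c2 -> c3 -> b3 -> a3 -> a2 -> a1 -> b1 -> b2

The 7-move cap with required stops at a1, a2, c3 leaves no slack for detours.
Route from c2: down 1 to c3, left 2 to a3, up 2 to a1, right 1 to b1, down 1 to b2 — 7 moves in all.
Check: all required cells visited; 7 ≤ 7 moves.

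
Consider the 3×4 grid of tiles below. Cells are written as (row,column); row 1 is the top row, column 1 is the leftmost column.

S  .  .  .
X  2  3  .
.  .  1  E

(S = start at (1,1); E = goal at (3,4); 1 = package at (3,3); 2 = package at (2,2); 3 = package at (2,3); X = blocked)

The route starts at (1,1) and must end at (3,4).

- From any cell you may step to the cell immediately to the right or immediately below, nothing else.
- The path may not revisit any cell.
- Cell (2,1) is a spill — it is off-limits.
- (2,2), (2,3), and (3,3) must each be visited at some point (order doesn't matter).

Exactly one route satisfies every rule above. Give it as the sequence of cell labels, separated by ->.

(1,1) -> (1,2) -> (2,2) -> (2,3) -> (3,3) -> (3,4)

Moves only go right or down, so the column and row indices never decrease.
Route from (1,1): right to (1,2), down to (2,2), right to (2,3), down to (3,3), right to (3,4) — 5 moves in all.
Check: all required cells visited.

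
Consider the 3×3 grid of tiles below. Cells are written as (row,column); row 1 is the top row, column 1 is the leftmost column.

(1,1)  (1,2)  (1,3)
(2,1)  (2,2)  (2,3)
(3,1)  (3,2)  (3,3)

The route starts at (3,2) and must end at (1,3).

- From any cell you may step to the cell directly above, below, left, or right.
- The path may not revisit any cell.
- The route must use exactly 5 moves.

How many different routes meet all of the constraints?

Need simple routes of exactly 5 moves from (3,2) to (1,3) (Manhattan distance 3, so 1 moves are spent on a detour and 1 undoing it).
Enumerating: (3,2) (2,2) (2,1) (1,1) (1,2) (1,3) | (3,2) (3,1) (2,1) (1,1) (1,2) (1,3) | (3,2) (3,1) (2,1) (2,2) (1,2) (1,3) | (3,2) (3,1) (2,1) (2,2) (2,3) (1,3) | (3,2) (3,3) (2,3) (2,2) (1,2) (1,3).
That gives 5 routes.

5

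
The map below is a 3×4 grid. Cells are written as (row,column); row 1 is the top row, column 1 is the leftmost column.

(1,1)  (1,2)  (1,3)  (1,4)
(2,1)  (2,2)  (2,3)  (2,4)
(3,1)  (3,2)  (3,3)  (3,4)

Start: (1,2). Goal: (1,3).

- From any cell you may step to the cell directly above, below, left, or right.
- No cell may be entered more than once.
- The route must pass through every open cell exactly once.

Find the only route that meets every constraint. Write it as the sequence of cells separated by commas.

(1,2), (1,1), (2,1), (3,1), (3,2), (2,2), (2,3), (3,3), (3,4), (2,4), (1,4), (1,3)

Need to visit all 12 open cells exactly once, starting at (1,2) and ending at (1,3).
Cell (3,4) has only two open neighbours ((2,4) and (3,3)), so the path must pass straight through it: one of those is the cell it's entered from and the other is where it exits.
Route from (1,2): left 1 to (1,1), down 2 to (3,1), right 1 to (3,2), up 1 to (2,2), right 1 to (2,3), down 1 to (3,3), right 1 to (3,4), up 2 to (1,4), left 1 to (1,3) — 11 moves in all.
Check: all 12 open cells covered.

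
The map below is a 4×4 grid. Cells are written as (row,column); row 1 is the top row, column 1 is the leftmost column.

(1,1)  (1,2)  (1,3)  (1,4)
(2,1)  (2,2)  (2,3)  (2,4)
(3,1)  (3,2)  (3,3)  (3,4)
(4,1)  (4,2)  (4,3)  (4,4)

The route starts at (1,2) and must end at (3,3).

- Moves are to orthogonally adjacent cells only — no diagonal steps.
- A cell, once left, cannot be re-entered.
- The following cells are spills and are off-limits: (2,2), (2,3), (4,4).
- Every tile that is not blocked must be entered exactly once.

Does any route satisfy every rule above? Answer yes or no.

no

Colour the cells like a checkerboard: each orthogonal step flips colour, so a Hamiltonian route alternates colours. Here there are 6 cells of one colour and 7 of the other, with start on the opposite colour to the goal — the counts and endpoints can't be arranged into an alternating sequence of length 13, so no Hamiltonian route exists.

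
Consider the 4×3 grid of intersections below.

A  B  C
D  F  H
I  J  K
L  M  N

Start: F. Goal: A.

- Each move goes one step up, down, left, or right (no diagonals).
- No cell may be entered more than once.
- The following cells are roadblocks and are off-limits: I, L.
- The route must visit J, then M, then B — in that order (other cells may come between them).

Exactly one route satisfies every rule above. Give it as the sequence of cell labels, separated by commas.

The waypoints must appear in the order J, M, B, with no cell reused.
Route from F: down 2 to M, right 1 to N, up 3 to C, left 2 to A — 8 moves in all.
Check: order respected (J at step 1, M at step 2, B at step 7).

F, J, M, N, K, H, C, B, A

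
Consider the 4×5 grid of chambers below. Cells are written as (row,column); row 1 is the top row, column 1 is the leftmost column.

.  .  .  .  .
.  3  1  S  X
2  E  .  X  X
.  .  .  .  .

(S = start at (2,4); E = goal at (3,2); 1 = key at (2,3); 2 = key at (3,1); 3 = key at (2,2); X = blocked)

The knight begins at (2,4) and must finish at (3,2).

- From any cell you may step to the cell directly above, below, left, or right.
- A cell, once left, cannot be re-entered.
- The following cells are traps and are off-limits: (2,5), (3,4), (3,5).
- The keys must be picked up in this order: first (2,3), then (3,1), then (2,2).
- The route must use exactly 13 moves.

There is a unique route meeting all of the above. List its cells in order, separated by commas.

(2,4), (1,4), (1,3), (2,3), (3,3), (4,3), (4,2), (4,1), (3,1), (2,1), (1,1), (1,2), (2,2), (3,2)

The waypoints must appear in the order (2,3), (3,1), (2,2), with no cell reused.
Route from (2,4): up to (1,4), left to (1,3), 3× down (reaching (4,3)), 2× left (reaching (4,1)), 3× up (reaching (1,1)), right to (1,2), 2× down (reaching (3,2)) — 13 moves in all.
Check: order respected (1 at step 3, 2 at step 8, 3 at step 12); 13 moves as required.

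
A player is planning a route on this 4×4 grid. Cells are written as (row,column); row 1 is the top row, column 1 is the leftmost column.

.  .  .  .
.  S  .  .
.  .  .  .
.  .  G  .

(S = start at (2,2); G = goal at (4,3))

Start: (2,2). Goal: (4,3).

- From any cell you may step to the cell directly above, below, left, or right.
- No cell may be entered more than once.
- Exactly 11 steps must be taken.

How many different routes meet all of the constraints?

Need simple routes of exactly 11 moves from (2,2) to (4,3) (Manhattan distance 3, so 4 moves are spent on a detour and 4 undoing it).
Branch systematically from the start, pruning whenever the remaining move budget drops below the Manhattan distance to (4,3) or differs from it in parity. Grouping the completions by first move — via (1,2): 5; via (3,2): 8; via (2,1): 7; via (2,3): 6 — and summing: 5 + 8 + 7 + 6 = 26.
That gives 26 routes.

26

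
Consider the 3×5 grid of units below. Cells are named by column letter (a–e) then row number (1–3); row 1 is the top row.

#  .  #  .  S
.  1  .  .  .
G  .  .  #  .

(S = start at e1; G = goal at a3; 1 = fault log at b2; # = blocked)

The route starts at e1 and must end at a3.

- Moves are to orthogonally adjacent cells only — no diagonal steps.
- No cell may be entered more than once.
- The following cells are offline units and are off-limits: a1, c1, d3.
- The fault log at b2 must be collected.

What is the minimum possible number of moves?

Any route passes through b2 somewhere between e1 and a3. Summing Manhattan distances along the two legs (e1 → b2 → a3) gives a lower bound of 4 + 2 = 6 moves.
A route of 6 moves achieves this: e1 → e2 → d2 → c2 → b2 → b3 → a3.
Since 6 matches the lower bound, it is optimal.

6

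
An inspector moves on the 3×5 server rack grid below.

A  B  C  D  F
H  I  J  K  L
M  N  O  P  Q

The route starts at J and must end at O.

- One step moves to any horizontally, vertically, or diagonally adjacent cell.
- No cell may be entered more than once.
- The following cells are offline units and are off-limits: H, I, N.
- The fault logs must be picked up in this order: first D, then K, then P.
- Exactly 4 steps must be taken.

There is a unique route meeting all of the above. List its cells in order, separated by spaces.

The waypoints must appear in the order D, K, P, with no cell reused.
Route from J: up-right 1 to D, down 2 to P, left 1 to O — 4 moves in all.
Check: order respected (D at step 1, K at step 2, P at step 3); 4 moves as required.

J D K P O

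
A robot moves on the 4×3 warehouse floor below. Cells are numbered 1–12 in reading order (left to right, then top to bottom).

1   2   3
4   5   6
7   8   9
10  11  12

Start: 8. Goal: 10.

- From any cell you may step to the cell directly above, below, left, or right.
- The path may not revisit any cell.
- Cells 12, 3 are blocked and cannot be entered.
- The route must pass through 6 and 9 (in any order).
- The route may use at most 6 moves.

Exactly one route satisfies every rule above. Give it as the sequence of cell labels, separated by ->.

The budget equals the shortest possible length, so every move has to be on a shortest route through the required cells.
Route from 8: right 1 to 9, up 1 to 6, left 2 to 4, down 2 to 10 — 6 moves in all.
Check: all required cells visited; 6 ≤ 6 moves.

8 -> 9 -> 6 -> 5 -> 4 -> 7 -> 10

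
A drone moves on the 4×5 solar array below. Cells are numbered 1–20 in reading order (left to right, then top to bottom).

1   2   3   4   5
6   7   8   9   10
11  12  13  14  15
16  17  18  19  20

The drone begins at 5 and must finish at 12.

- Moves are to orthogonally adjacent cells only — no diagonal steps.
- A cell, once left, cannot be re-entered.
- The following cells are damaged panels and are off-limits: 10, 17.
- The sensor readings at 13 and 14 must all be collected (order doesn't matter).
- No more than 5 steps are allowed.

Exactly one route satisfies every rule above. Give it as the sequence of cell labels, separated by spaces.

5 4 9 14 13 12

The 5-move cap with required stops at 13, 14 leaves no slack for detours.
Route from 5: left 1 to 4, down 2 to 14, left 2 to 12 — 5 moves in all.
Check: all required cells visited; 5 ≤ 5 moves.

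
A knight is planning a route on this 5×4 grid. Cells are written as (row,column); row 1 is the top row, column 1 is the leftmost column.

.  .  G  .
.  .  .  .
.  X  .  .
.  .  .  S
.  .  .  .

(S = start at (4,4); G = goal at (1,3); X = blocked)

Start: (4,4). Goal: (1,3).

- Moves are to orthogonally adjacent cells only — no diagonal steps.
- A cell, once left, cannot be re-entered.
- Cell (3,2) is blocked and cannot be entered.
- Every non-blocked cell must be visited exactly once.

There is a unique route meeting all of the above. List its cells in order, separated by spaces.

Need to visit all 19 open cells exactly once, starting at (4,4) and ending at (1,3).
Route from (4,4): down 1 to (5,4), left 1 to (5,3), up 1 to (4,3), left 1 to (4,2), down 1 to (5,2), left 1 to (5,1), up 4 to (1,1), right 1 to (1,2), down 1 to (2,2), right 1 to (2,3), down 1 to (3,3), right 1 to (3,4), up 2 to (1,4), left 1 to (1,3) — 18 moves in all.
Check: all 19 open cells covered.

(4,4) (5,4) (5,3) (4,3) (4,2) (5,2) (5,1) (4,1) (3,1) (2,1) (1,1) (1,2) (2,2) (2,3) (3,3) (3,4) (2,4) (1,4) (1,3)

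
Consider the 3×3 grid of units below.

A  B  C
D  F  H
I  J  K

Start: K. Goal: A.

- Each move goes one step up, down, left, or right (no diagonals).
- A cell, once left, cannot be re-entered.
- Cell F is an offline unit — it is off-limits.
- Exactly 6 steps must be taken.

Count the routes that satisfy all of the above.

Need simple routes of exactly 6 moves from K to A (Manhattan distance 4, so 1 moves are spent on a detour and 1 undoing it).
No route satisfies every constraint, so the count is 0.

0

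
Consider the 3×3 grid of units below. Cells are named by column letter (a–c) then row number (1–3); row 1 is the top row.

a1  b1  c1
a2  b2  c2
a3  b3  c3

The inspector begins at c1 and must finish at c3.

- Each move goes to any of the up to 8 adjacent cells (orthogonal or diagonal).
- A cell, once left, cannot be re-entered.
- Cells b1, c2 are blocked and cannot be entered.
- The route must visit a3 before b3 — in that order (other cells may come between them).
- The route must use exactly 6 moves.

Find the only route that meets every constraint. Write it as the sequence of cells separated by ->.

c1 -> b2 -> a1 -> a2 -> a3 -> b3 -> c3

The waypoints must appear in the order a3, b3, with no cell reused.
Route from c1: down-left to b2, up-left to a1, 2× down (reaching a3), 2× right (reaching c3) — 6 moves in all.
Check: order respected (a3 at step 4, b3 at step 5); 6 moves as required.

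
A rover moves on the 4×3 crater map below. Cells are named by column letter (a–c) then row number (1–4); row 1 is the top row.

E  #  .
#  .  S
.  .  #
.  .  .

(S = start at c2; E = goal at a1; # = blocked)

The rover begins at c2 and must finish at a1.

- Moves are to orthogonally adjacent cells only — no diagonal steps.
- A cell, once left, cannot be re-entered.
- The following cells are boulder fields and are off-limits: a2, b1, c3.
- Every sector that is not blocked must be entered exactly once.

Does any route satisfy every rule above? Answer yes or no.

Cell c1 has only one open neighbour but is neither the start nor the goal, so a Hamiltonian route would have to both enter and leave it through the same neighbour — impossible without revisiting.

no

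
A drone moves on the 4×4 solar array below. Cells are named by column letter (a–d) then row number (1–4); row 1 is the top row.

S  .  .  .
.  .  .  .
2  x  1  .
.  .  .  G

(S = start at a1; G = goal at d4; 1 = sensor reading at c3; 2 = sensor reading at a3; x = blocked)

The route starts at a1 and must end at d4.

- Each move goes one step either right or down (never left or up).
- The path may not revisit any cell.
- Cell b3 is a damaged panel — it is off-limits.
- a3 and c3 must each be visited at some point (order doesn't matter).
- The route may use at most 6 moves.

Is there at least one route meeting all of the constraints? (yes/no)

Right/down moves force the required cells to be taken in the order a3, c3. Every right/down route from a3 to c3 runs into a blocked cell, so that leg cannot be completed.

no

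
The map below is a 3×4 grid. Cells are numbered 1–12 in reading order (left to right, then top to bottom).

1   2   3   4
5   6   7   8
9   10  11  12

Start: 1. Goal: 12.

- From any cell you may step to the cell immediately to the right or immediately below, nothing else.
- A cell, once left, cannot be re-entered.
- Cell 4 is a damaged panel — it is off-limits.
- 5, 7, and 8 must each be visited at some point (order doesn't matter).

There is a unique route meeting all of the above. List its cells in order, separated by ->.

Moves only go right or down, so the column and row indices never decrease.
Route from 1: down to 5, 3× right (reaching 8), down to 12 — 5 moves in all.
Check: all required cells visited.

1 -> 5 -> 6 -> 7 -> 8 -> 12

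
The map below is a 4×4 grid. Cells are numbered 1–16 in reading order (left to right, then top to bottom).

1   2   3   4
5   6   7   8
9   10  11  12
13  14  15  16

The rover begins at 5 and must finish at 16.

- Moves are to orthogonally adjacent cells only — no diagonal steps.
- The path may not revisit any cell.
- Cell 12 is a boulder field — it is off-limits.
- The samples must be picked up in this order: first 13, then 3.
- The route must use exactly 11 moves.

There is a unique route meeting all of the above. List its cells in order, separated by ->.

5 -> 9 -> 13 -> 14 -> 10 -> 6 -> 2 -> 3 -> 7 -> 11 -> 15 -> 16

The waypoints must appear in the order 13, 3, with no cell reused.
Route from 5: 2× down (reaching 13), right to 14, 3× up (reaching 2), right to 3, 3× down (reaching 15), right to 16 — 11 moves in all.
Check: order respected (13 at step 2, 3 at step 7); 11 moves as required.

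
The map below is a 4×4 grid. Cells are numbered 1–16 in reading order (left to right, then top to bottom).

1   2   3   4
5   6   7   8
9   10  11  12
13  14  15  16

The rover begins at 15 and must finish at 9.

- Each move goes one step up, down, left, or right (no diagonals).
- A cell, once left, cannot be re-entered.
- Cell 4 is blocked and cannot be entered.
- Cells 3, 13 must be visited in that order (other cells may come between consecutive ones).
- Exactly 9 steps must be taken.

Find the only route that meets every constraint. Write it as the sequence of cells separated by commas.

The waypoints must appear in the order 3, 13, with no cell reused.
Route from 15: 3× up (reaching 3), left to 2, 3× down (reaching 14), left to 13, up to 9 — 9 moves in all.
Check: order respected (3 at step 3, 13 at step 8); 9 moves as required.

15, 11, 7, 3, 2, 6, 10, 14, 13, 9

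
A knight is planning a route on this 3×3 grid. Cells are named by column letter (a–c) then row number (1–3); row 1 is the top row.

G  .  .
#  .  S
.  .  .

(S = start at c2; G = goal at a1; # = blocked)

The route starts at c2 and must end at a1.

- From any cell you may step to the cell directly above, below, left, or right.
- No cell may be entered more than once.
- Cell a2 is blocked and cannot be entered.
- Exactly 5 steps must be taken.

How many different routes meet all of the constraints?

Need simple routes of exactly 5 moves from c2 to a1 (Manhattan distance 3, so 1 moves are spent on a detour and 1 undoing it).
Enumerating: c2 c3 b3 b2 b1 a1.
That gives 1 route.

1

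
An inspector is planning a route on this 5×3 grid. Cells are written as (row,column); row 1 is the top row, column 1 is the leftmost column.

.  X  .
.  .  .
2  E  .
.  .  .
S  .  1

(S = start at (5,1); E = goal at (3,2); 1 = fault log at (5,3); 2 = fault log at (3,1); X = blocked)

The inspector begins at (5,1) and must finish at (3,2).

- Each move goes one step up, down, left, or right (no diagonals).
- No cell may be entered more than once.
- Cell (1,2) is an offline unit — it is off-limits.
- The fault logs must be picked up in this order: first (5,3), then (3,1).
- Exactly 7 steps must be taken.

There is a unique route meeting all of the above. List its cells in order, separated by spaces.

The waypoints must appear in the order (5,3), (3,1), with no cell reused.
Route from (5,1): 2× right (reaching (5,3)), up to (4,3), 2× left (reaching (4,1)), up to (3,1), right to (3,2) — 7 moves in all.
Check: order respected (1 at step 2, 2 at step 6); 7 moves as required.

(5,1) (5,2) (5,3) (4,3) (4,2) (4,1) (3,1) (3,2)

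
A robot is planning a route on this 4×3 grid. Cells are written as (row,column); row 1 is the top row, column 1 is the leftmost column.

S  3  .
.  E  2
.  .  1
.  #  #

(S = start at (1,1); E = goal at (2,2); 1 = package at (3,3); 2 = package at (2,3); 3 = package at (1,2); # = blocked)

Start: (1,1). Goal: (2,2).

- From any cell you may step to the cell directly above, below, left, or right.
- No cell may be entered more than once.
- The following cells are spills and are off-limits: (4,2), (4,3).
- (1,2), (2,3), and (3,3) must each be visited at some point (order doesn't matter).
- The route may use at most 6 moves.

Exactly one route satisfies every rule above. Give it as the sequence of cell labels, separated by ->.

(1,1) -> (1,2) -> (1,3) -> (2,3) -> (3,3) -> (3,2) -> (2,2)

The 6-move cap with required stops at (1,2), (2,3), (3,3) leaves no slack for detours.
Route from (1,1): right 2 to (1,3), down 2 to (3,3), left 1 to (3,2), up 1 to (2,2) — 6 moves in all.
Check: all required cells visited; 6 ≤ 6 moves.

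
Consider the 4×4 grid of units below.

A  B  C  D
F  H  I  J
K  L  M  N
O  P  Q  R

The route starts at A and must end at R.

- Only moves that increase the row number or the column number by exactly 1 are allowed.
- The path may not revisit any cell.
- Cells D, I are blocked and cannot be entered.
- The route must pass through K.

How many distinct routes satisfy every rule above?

A right/down-only route from A to R makes exactly 3 down-moves and 3 right-moves in some order.
With no other constraints that would be C(6,3) = 20 routes.
Split at K and multiply the segment counts (each segment already excludes blocked cells): A→K: 1; K→R: 4; product = 4.
That gives 4 routes.

4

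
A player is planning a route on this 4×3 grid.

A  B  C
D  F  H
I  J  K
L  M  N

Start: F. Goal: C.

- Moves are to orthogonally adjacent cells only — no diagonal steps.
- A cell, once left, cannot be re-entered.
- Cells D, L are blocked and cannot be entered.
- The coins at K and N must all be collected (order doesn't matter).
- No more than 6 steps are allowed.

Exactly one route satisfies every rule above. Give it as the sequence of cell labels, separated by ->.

The 6-move cap with required stops at K, N leaves no slack for detours.
Route from F: 2× down (reaching M), right to N, 3× up (reaching C) — 6 moves in all.
Check: all required cells visited; 6 ≤ 6 moves.

F -> J -> M -> N -> K -> H -> C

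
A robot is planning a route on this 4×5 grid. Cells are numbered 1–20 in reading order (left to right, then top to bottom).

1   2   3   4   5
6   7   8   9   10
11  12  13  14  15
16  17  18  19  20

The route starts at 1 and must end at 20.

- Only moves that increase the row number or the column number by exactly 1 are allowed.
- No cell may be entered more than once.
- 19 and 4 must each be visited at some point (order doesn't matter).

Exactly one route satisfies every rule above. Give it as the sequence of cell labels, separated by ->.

Moves only go right or down, so the column and row indices never decrease.
Route from 1: 3× right (reaching 4), 3× down (reaching 19), right to 20 — 7 moves in all.
Check: all required cells visited.

1 -> 2 -> 3 -> 4 -> 9 -> 14 -> 19 -> 20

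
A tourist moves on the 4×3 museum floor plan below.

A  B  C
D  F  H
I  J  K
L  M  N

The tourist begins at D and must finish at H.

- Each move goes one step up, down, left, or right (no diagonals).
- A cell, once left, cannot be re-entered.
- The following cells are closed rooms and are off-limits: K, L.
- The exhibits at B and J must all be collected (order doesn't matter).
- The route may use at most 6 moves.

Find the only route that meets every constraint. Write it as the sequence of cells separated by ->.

D -> I -> J -> F -> B -> C -> H

Any route must reach B and J and still end at H within 6 moves, so the order of the required stops is forced.
Route from D: down 1 to I, right 1 to J, up 2 to B, right 1 to C, down 1 to H — 6 moves in all.
Check: all required cells visited; 6 ≤ 6 moves.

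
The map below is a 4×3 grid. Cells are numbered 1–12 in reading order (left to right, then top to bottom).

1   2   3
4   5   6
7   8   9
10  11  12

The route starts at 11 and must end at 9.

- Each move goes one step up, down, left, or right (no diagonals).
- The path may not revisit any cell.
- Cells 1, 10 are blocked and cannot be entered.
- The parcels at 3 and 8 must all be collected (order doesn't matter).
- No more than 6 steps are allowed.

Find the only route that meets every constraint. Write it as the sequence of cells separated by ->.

The budget equals the shortest possible length, so every move has to be on a shortest route through the required cells.
Route from 11: up 3 to 2, right 1 to 3, down 2 to 9 — 6 moves in all.
Check: all required cells visited; 6 ≤ 6 moves.

11 -> 8 -> 5 -> 2 -> 3 -> 6 -> 9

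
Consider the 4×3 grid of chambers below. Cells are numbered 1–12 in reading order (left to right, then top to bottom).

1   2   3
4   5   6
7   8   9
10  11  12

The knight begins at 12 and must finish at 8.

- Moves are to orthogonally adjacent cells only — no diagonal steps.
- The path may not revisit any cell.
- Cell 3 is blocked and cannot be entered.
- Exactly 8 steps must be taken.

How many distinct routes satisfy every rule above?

4

Need simple routes of exactly 8 moves from 12 to 8 (Manhattan distance 2, so 3 moves are spent on a detour and 3 undoing it).
Enumerating: 12 9 6 5 2 1 4 7 8 | 12 9 6 5 4 7 10 11 8 | 12 11 10 7 4 1 2 5 8 | 12 11 10 7 4 5 6 9 8.
That gives 4 routes.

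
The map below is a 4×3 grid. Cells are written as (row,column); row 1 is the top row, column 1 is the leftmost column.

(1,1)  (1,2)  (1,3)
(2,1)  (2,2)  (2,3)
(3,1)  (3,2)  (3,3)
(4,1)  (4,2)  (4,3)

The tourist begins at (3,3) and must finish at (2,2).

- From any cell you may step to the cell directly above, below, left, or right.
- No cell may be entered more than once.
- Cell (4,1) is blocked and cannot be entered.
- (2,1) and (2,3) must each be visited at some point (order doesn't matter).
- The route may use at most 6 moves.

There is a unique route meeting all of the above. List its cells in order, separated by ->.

(3,3) -> (2,3) -> (1,3) -> (1,2) -> (1,1) -> (2,1) -> (2,2)

The 6-move cap with required stops at (2,1), (2,3) leaves no slack for detours.
Route from (3,3): 2× up (reaching (1,3)), 2× left (reaching (1,1)), down to (2,1), right to (2,2) — 6 moves in all.
Check: all required cells visited; 6 ≤ 6 moves.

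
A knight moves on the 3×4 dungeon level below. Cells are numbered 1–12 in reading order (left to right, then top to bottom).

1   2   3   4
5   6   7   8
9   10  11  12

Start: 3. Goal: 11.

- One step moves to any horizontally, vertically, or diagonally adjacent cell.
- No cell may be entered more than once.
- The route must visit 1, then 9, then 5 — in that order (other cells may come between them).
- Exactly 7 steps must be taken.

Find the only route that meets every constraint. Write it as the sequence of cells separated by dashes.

3 - 2 - 1 - 6 - 9 - 5 - 10 - 11

The waypoints must appear in the order 1, 9, 5, with no cell reused.
Route from 3: 2× left (reaching 1), down-right to 6, down-left to 9, up to 5, down-right to 10, right to 11 — 7 moves in all.
Check: order respected (1 at step 2, 9 at step 4, 5 at step 5); 7 moves as required.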